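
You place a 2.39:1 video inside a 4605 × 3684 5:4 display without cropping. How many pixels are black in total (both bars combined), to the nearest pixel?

8092006 pixels

2.39:1 (2.390) > 5:4 (1.250), so the video fills the width.
That makes the image 1926.7782 px tall (4605 / 2.390).
Black = 3684 − 1926.7782 = 1757.2218 px.
Across the 4605-px span: 1757.2218 × 4605 ≈ 8092006 px.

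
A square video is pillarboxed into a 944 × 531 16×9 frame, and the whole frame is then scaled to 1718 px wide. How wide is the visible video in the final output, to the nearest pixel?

In the 944×531 frame the video fills the height: width = 531 × 1/1 ≈ 531.00 px.
The frame scales by 1718/944 = 1.8199; 531.00 × 1.8199 ≈ 966.38 px.

966 px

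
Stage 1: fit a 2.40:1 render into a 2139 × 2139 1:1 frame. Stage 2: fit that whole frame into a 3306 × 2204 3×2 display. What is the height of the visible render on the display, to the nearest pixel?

918 px

2.40:1 in 2139×2139: fills the width, so the render is 2139.00 × 891.25.
The 1:1 canvas is height-limited in 3306×2204, giving 2204.00 × 2204.00; scale factor 1.0304.
Applying the same ×1.0304: 891.25 → 918.33.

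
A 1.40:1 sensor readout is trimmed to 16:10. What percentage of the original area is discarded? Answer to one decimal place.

12.5%

Going from 1.40:1 to 16:10 means cutting height while keeping width.
Area ratio = (1.400)/(1.600) = 87.50%; the remaining 12.50% is cropped out.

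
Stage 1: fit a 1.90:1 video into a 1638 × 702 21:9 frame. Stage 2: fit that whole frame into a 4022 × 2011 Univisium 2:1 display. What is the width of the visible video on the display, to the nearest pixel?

3275 px

First fit — 1.90:1 into 1638×702 spans the height: 1333.80 × 702.00.
The 21:9 canvas is width-limited in 4022×2011, giving 4022.00 × 1723.71; scale factor 2.4554.
So the video's width is 1333.80 × 2.4554 ≈ 3275.06.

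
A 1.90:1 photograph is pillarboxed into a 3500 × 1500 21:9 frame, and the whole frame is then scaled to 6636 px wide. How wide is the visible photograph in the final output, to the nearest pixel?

5404 px

Fitted into 3500×1500, the photograph spans the height; its width is 1500 × 1.900 ≈ 2850.00 px.
Scaling 3500 → 6636 is ×1.8960, so the width becomes 2850.00 × 1.8960 ≈ 5403.60 px.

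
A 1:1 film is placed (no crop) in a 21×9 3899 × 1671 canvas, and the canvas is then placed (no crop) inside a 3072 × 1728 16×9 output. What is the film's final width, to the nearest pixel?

1317 px

First fit — 1:1 into 3899×1671 spans the height: 1671.00 × 1671.00.
Second fit — the 21×9 canvas into 3072×1728 spans the width: 3072.00 × 1316.57 (×0.7879 from 3899×1671).
So the film's width is 1671.00 × 0.7879 ≈ 1316.57.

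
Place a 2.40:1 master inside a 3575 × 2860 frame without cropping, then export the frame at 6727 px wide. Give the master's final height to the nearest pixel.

In the 3575×2860 frame the master fills the width: height = 3575 / 2.400 ≈ 1489.58 px.
Scaling 3575 → 6727 is ×1.8817, so the height becomes 1489.58 × 1.8817 ≈ 2802.92 px.

2803 px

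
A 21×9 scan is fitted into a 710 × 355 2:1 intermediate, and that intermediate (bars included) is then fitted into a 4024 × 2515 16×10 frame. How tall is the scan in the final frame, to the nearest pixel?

1725 px

Inside the 710×355 canvas the scan is width-limited at 710.00 × 304.29.
2:1 in 4024×2515: fills the width, so the intermediate becomes 4024.00 × 2012.00 — a scale of ×5.6676.
So the scan's height is 304.29 × 5.6676 ≈ 1724.57.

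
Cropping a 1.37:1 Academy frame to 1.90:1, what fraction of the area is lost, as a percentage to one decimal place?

The width stays; only height is cut (since 1.90:1 is wider than 1.37:1 Academy).
Area ratio = (1.370)/(1.900) = 72.11%; the remaining 27.89% is cropped out.

27.9%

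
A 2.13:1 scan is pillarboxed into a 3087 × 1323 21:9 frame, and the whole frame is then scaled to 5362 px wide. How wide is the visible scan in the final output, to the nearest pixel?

4895 px

Fitted into 3087×1323, the scan spans the height; its width is 1323 × 2.130 ≈ 2817.99 px.
The frame scales by 5362/3087 = 1.7370; 2817.99 × 1.7370 ≈ 4894.74 px.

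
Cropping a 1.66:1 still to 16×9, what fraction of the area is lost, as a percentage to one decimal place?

6.6%

16×9 is wider than 1.66:1, so the crop keeps the full width and trims the height.
(1.660)/(1.778) ≈ 0.934 of the area survives, leaving 6.62% discarded.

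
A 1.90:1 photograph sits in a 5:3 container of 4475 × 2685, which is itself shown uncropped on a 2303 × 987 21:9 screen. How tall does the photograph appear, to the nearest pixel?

866 px

1.90:1 in 4475×2685: fills the width, so the photograph is 4475.00 × 2355.26.
Second fit — the 5:3 canvas into 2303×987 spans the height: 1645.00 × 987.00 (×0.3676 from 4475×2685).
So the photograph's height is 2355.26 × 0.3676 ≈ 865.79.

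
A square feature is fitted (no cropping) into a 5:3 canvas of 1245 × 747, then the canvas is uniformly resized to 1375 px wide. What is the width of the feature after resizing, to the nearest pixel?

Fitted into 1245×747, the feature spans the height; its width is 747 × 1/1 ≈ 747.00 px.
Resizing to 1375 px wide multiplies everything by 1.1044: 747.00 → 825.00 px.

825 px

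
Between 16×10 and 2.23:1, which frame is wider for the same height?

2.23:1

16×10 = 1.6 and 2.23; 2.23 > 1.6.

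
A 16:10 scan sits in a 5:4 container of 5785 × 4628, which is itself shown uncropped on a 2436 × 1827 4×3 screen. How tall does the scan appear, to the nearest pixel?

Inside the 5785×4628 canvas the scan is width-limited at 5785.00 × 3615.62.
The 5:4 canvas is height-limited in 2436×1827, giving 2283.75 × 1827.00; scale factor 0.3948.
Applying the same ×0.3948: 3615.62 → 1427.34.

1427 px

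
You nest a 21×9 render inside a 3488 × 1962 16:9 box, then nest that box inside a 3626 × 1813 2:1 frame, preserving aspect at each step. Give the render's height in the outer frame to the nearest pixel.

1381 px

Inside the 3488×1962 canvas the render is width-limited at 3488.00 × 1494.86.
16:9 in 3626×1813: fills the height, so the intermediate becomes 3223.11 × 1813.00 — a scale of ×0.9241.
Applying the same ×0.9241: 1494.86 → 1381.33.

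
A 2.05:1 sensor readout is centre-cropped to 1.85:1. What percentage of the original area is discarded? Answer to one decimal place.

9.8%

Going from 2.05:1 to 1.85:1 means cutting width while keeping height.
Fraction kept = (1.850)/(2.050) ≈ 90.24%, so 9.76% is lost.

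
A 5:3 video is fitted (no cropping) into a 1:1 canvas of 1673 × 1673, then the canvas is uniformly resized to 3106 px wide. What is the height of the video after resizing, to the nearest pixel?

1864 px

At 1673×1673 the video is width-limited, so height = 1673 × 3/5 ≈ 1003.80 px.
Resizing to 3106 px wide multiplies everything by 1.8565: 1003.80 → 1863.60 px.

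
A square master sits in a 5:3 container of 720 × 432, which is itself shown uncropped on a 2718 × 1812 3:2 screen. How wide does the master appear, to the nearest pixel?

1631 px

Inside the 720×432 canvas the master is height-limited at 432.00 × 432.00.
Second fit — the 5:3 canvas into 2718×1812 spans the width: 2718.00 × 1630.80 (×3.7750 from 720×432).
The master scales with it: width 432.00 × 3.7750 ≈ 1630.80.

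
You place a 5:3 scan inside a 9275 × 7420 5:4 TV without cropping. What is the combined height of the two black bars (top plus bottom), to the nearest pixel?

1855 px

Since 1.667 > 1.250, the scan is width-limited.
The scan is 9275 × 3/5 ≈ 5565.00 px tall.
Leftover height: 7420 − 5565.00 = 1855.00 px.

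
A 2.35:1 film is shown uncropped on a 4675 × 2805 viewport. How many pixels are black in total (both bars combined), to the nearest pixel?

3813109 pixels

2.35:1 (2.350) > 5:3 (1.667), so the film fills the width.
Content height = 4675 / 2.350 ≈ 1989.3617 px.
Black = 2805 − 1989.3617 = 815.6383 px.
Bar area = 815.6383 × 4675 ≈ 3813109 px.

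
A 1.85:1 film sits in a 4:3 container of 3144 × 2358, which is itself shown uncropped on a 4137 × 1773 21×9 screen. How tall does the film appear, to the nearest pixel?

1278 px

1.85:1 in 3144×2358: fills the width, so the film is 3144.00 × 1699.46.
Second fit — the 4:3 canvas into 4137×1773 spans the height: 2364.00 × 1773.00 (×0.7519 from 3144×2358).
Applying the same ×0.7519: 1699.46 → 1277.84.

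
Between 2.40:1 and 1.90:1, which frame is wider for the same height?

2.4 and 1.9; 2.4 > 1.9.

2.40:1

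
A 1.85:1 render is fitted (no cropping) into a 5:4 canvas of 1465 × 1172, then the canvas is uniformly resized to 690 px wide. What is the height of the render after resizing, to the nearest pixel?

At 1465×1172 the render is width-limited, so height = 1465 / 1.850 ≈ 791.89 px.
Resizing to 690 px wide multiplies everything by 0.4710: 791.89 → 372.97 px.

373 px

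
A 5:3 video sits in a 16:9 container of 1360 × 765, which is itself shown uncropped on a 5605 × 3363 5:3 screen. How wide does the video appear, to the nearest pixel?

First fit — 5:3 into 1360×765 spans the height: 1275.00 × 765.00.
Second fit — the 16:9 canvas into 5605×3363 spans the width: 5605.00 × 3152.81 (×4.1213 from 1360×765).
So the video's width is 1275.00 × 4.1213 ≈ 5254.69.

5255 px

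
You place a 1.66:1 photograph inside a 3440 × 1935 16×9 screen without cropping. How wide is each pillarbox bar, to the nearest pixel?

114 px

1.66:1 (1.660) < 16×9 (1.778), so the photograph fills the height.
Content width = 1935 × 1.660 ≈ 3212.10 px.
Black = 3440 − 3212.10 = 227.90 px, or 113.95 per bar.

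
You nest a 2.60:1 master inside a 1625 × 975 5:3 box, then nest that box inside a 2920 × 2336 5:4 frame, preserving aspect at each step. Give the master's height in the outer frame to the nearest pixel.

1123 px

2.60:1 in 1625×975: fills the width, so the master is 1625.00 × 625.00.
Second fit — the 5:3 canvas into 2920×2336 spans the width: 2920.00 × 1752.00 (×1.7969 from 1625×975).
So the master's height is 625.00 × 1.7969 ≈ 1123.08.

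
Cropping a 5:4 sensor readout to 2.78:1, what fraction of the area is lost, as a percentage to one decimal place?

55.0%

The width stays; only height is cut (since 2.78:1 is wider than 5:4).
Area ratio = (1.250)/(2.780) = 44.96%; the remaining 55.04% is cropped out.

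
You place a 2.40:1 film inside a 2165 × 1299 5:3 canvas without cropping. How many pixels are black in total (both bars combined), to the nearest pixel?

859325 pixels

2.40:1 (2.400) > 5:3 (1.667), so the film fills the width.
Content height = 2165 / 2.400 ≈ 902.0833 px.
Black = 1299 − 902.0833 = 396.9167 px.
That's 396.9167 × 2165 ≈ 859325 black pixels.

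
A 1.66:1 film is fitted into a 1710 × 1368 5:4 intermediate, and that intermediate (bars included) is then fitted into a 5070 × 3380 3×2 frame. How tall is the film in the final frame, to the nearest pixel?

1.66:1 in 1710×1368: fills the width, so the film is 1710.00 × 1030.12.
Second fit — the 5:4 canvas into 5070×3380 spans the height: 4225.00 × 3380.00 (×2.4708 from 1710×1368).
The film scales with it: height 1030.12 × 2.4708 ≈ 2545.18.

2545 px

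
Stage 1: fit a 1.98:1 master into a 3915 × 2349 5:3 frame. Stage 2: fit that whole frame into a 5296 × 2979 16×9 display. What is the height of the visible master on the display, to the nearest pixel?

2508 px

Inside the 3915×2349 canvas the master is width-limited at 3915.00 × 1977.27.
The 5:3 canvas is height-limited in 5296×2979, giving 4965.00 × 2979.00; scale factor 1.2682.
Applying the same ×1.2682: 1977.27 → 2507.58.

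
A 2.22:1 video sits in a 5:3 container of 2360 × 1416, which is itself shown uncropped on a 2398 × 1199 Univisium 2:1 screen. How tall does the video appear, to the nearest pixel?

900 px

Inside the 2360×1416 canvas the video is width-limited at 2360.00 × 1063.06.
5:3 in 2398×1199: fills the height, so the intermediate becomes 1998.33 × 1199.00 — a scale of ×0.8468.
So the video's height is 1063.06 × 0.8468 ≈ 900.15.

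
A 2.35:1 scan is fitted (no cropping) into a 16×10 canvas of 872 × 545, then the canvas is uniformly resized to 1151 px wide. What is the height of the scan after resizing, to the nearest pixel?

490 px

At 872×545 the scan is width-limited, so height = 872 / 2.350 ≈ 371.06 px.
Scaling 872 → 1151 is ×1.3200, so the height becomes 371.06 × 1.3200 ≈ 489.79 px.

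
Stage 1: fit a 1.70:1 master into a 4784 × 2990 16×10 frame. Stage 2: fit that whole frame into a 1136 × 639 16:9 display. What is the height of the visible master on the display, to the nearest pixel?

601 px

1.70:1 in 4784×2990: fills the width, so the master is 4784.00 × 2814.12.
16×10 in 1136×639: fills the height, so the intermediate becomes 1022.40 × 639.00 — a scale of ×0.2137.
Applying the same ×0.2137: 2814.12 → 601.41.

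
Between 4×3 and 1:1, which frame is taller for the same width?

4×3 = 1.333 and 1; 1.333 > 1. The smaller width-to-height ratio is the taller frame.

1:1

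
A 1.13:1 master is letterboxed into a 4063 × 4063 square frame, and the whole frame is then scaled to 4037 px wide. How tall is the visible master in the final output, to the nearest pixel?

At 4063×4063 the master is width-limited, so height = 4063 / 1.130 ≈ 3595.58 px.
Scaling 4063 → 4037 is ×0.9936, so the height becomes 3595.58 × 0.9936 ≈ 3572.57 px.

3573 px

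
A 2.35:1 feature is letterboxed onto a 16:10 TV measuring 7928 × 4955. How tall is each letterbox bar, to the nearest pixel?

791 px

Since 2.350 > 1.600, the feature is width-limited.
The feature is 7928 / 2.350 ≈ 3373.62 px tall.
4955 − 3373.62 = 1581.38 px of bars (790.69 each).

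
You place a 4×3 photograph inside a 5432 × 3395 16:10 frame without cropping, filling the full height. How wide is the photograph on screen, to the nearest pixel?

4527 px

Content width = 3395 × 4/3 ≈ 4526.67 px.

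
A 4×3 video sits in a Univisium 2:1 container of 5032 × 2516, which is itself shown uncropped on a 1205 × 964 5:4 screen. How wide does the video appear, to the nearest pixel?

Inside the 5032×2516 canvas the video is height-limited at 3354.67 × 2516.00.
Univisium 2:1 in 1205×964: fills the width, so the intermediate becomes 1205.00 × 602.50 — a scale of ×0.2395.
So the video's width is 3354.67 × 0.2395 ≈ 803.33.

803 px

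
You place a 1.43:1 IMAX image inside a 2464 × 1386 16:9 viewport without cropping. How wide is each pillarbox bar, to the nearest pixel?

241 px

1.43:1 IMAX is narrower than 16:9, so it spans the full height.
The image is 1386 × 1.430 ≈ 1981.98 px wide.
Black = 2464 − 1981.98 = 482.02 px, or 241.01 per bar.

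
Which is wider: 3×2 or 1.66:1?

1.66:1

3×2 = 1.5 and 1.66; 1.66 > 1.5.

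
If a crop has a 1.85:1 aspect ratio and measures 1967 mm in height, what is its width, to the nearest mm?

Width = 1967 × 1.850 = 3638.95.

3639 mm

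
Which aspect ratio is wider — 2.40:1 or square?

2.40:1

2.4 and square = 1; 2.4 > 1.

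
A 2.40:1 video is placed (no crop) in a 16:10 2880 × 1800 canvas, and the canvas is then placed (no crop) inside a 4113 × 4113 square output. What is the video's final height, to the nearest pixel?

2.40:1 in 2880×1800: fills the width, so the video is 2880.00 × 1200.00.
16:10 in 4113×4113: fills the width, so the intermediate becomes 4113.00 × 2570.62 — a scale of ×1.4281.
Applying the same ×1.4281: 1200.00 → 1713.75.

1714 px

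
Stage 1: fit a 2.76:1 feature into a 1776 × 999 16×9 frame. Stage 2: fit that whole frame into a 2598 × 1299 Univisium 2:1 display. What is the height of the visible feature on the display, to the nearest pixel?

837 px

First fit — 2.76:1 into 1776×999 spans the width: 1776.00 × 643.48.
Second fit — the 16×9 canvas into 2598×1299 spans the height: 2309.33 × 1299.00 (×1.3003 from 1776×999).
Applying the same ×1.3003: 643.48 → 836.71.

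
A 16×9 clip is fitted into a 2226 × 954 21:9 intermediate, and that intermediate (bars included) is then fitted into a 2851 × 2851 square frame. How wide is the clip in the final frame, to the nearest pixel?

2172 px

First fit — 16×9 into 2226×954 spans the height: 1696.00 × 954.00.
21:9 in 2851×2851: fills the width, so the intermediate becomes 2851.00 × 1221.86 — a scale of ×1.2808.
Applying the same ×1.2808: 1696.00 → 2172.19.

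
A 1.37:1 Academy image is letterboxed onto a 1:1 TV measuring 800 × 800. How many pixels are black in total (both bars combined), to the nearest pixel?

1.37:1 Academy is wider than 1:1, so it spans the full width.
Content height = 800 / 1.370 ≈ 583.9416 px.
Leftover height: 800 − 583.9416 = 216.0584 px.
Across the 800-px span: 216.0584 × 800 ≈ 172847 px.

172847 pixels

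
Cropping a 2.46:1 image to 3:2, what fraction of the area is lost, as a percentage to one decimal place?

Going from 2.46:1 to 3:2 means cutting width while keeping height.
Fraction kept = (1.500)/(2.460) ≈ 60.98%, so 39.02% is lost.

39.0%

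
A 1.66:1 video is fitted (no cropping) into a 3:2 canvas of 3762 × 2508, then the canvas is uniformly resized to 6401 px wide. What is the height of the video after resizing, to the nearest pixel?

3856 px

At 3762×2508 the video is width-limited, so height = 3762 / 1.660 ≈ 2266.27 px.
The frame scales by 6401/3762 = 1.7015; 2266.27 × 1.7015 ≈ 3856.02 px.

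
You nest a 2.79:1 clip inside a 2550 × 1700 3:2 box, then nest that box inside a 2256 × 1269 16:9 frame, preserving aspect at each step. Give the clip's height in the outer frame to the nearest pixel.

682 px

2.79:1 in 2550×1700: fills the width, so the clip is 2550.00 × 913.98.
The 3:2 canvas is height-limited in 2256×1269, giving 1903.50 × 1269.00; scale factor 0.7465.
So the clip's height is 913.98 × 0.7465 ≈ 682.26.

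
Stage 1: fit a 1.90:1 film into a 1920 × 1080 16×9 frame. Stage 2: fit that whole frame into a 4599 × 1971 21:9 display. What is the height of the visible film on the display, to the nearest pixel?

1844 px

First fit — 1.90:1 into 1920×1080 spans the width: 1920.00 × 1010.53.
The 16×9 canvas is height-limited in 4599×1971, giving 3504.00 × 1971.00; scale factor 1.8250.
The film scales with it: height 1010.53 × 1.8250 ≈ 1844.21.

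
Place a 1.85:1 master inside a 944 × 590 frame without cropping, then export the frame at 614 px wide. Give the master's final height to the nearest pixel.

332 px

In the 944×590 frame the master fills the width: height = 944 / 1.850 ≈ 510.27 px.
Scaling 944 → 614 is ×0.6504, so the height becomes 510.27 × 0.6504 ≈ 331.89 px.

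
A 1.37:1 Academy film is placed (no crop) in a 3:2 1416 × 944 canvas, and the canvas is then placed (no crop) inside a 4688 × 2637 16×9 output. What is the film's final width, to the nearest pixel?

First fit — 1.37:1 Academy into 1416×944 spans the height: 1293.28 × 944.00.
3:2 in 4688×2637: fills the height, so the intermediate becomes 3955.50 × 2637.00 — a scale of ×2.7934.
The film scales with it: width 1293.28 × 2.7934 ≈ 3612.69.

3613 px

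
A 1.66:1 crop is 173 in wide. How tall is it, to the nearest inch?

104 in

At 1.66:1, 173 / 1.660 ≈ 104.22.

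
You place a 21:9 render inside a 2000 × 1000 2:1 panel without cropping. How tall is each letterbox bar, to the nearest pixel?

71 px

21:9 (2.333) > 2:1 (2.000), so the render fills the width.
The render is 2000 × 9/21 ≈ 857.14 px tall.
1000 − 857.14 = 142.86 px of bars (71.43 each).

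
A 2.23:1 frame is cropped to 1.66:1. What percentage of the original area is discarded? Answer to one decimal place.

The height stays; only width is cut (since 1.66:1 is narrower than 2.23:1).
Area ratio = (1.660)/(2.230) = 74.44%; the remaining 25.56% is cropped out.

25.6%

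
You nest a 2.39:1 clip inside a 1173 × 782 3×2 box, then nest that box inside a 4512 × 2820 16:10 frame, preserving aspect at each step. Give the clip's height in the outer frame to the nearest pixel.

2.39:1 in 1173×782: fills the width, so the clip is 1173.00 × 490.79.
The 3×2 canvas is height-limited in 4512×2820, giving 4230.00 × 2820.00; scale factor 3.6061.
So the clip's height is 490.79 × 3.6061 ≈ 1769.87.

1770 px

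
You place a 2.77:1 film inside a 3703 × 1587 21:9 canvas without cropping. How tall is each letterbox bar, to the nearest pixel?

Since 2.770 > 2.333, the film is width-limited.
Content height = 3703 / 2.770 ≈ 1336.82 px.
Leftover height: 1587 − 1336.82 = 250.18 px → 125.09 each side.

125 px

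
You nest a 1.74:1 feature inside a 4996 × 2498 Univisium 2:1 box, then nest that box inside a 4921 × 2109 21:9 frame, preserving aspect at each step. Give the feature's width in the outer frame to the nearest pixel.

First fit — 1.74:1 into 4996×2498 spans the height: 4346.52 × 2498.00.
Univisium 2:1 in 4921×2109: fills the height, so the intermediate becomes 4218.00 × 2109.00 — a scale of ×0.8443.
Applying the same ×0.8443: 4346.52 → 3669.66.

3670 px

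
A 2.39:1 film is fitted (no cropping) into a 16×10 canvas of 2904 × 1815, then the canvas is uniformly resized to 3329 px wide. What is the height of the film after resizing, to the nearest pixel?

Fitted into 2904×1815, the film spans the width; its height is 2904 / 2.390 ≈ 1215.06 px.
Resizing to 3329 px wide multiplies everything by 1.1463: 1215.06 → 1392.89 px.

1393 px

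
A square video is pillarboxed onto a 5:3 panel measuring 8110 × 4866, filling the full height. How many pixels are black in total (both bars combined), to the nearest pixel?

15785304 pixels

That makes the image 4866.0000 px wide (4866 × 1/1).
8110 − 4866.0000 = 3244.0000 px of bars.
That's 3244.0000 × 4866 ≈ 15785304 black pixels.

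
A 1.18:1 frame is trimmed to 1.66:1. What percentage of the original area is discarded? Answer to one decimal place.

The width stays; only height is cut (since 1.66:1 is wider than 1.18:1).
(1.180)/(1.660) ≈ 0.711 of the area survives, leaving 28.92% discarded.

28.9%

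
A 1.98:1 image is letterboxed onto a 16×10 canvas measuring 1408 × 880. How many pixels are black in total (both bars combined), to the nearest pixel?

237796 pixels

1.98:1 (1.980) > 16×10 (1.600), so the image fills the width.
The image is 1408 / 1.980 ≈ 711.1111 px tall.
Black = 880 − 711.1111 = 168.8889 px.
That's 168.8889 × 1408 ≈ 237796 black pixels.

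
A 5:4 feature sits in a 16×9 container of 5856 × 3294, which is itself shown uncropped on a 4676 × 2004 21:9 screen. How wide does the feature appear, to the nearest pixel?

2505 px

5:4 in 5856×3294: fills the height, so the feature is 4117.50 × 3294.00.
16×9 in 4676×2004: fills the height, so the intermediate becomes 3562.67 × 2004.00 — a scale of ×0.6084.
So the feature's width is 4117.50 × 0.6084 ≈ 2505.00.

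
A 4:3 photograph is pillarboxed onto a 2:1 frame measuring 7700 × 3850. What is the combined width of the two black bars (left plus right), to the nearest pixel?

2567 px

4:3 is narrower than 2:1, so it spans the full height.
The photograph is 3850 × 4/3 ≈ 5133.33 px wide.
Black = 7700 − 5133.33 = 2566.67 px.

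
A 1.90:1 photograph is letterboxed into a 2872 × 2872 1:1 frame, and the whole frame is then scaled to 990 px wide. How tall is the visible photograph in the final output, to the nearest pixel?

In the 2872×2872 frame the photograph fills the width: height = 2872 / 1.900 ≈ 1511.58 px.
The frame scales by 990/2872 = 0.3447; 1511.58 × 0.3447 ≈ 521.05 px.

521 px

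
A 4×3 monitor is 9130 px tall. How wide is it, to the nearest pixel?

At 4×3, 9130·4/3 ≈ 12173.33.

12173 px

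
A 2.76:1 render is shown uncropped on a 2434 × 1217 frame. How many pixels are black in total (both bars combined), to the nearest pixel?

2.76:1 is wider than Univisium 2:1, so it spans the full width.
Content height = 2434 / 2.760 ≈ 881.8841 px.
Leftover height: 1217 − 881.8841 = 335.1159 px.
That's 335.1159 × 2434 ≈ 815672 black pixels.

815672 pixels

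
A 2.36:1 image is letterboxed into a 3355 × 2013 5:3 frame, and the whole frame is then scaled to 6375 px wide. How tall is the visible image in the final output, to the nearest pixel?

In the 3355×2013 frame the image fills the width: height = 3355 / 2.360 ≈ 1421.61 px.
Scaling 3355 → 6375 is ×1.9001, so the height becomes 1421.61 × 1.9001 ≈ 2701.27 px.

2701 px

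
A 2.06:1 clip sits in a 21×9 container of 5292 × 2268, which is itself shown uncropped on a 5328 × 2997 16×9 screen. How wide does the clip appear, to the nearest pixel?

4704 px

2.06:1 in 5292×2268: fills the height, so the clip is 4672.08 × 2268.00.
21×9 in 5328×2997: fills the width, so the intermediate becomes 5328.00 × 2283.43 — a scale of ×1.0068.
Applying the same ×1.0068: 4672.08 → 4703.86.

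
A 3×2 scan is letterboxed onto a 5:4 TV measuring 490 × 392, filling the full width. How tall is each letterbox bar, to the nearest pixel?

33 px

That makes the image 326.67 px tall (490 × 2/3).
Black = 392 − 326.67 = 65.33 px, or 32.67 per bar.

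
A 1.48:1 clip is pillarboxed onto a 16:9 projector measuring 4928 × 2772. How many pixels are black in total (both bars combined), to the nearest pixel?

1.48:1 (1.480) < 16:9 (1.778), so the clip fills the height.
That makes the image 4102.5600 px wide (2772 × 1.480).
Black = 4928 − 4102.5600 = 825.4400 px.
Bar area = 825.4400 × 2772 ≈ 2288120 px.

2288120 pixels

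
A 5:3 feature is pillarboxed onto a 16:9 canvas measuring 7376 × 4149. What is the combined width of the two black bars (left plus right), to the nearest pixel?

Since 1.667 < 1.778, the feature is height-limited.
Content width = 4149 × 5/3 ≈ 6915.00 px.
Black = 7376 − 6915.00 = 461.00 px.

461 px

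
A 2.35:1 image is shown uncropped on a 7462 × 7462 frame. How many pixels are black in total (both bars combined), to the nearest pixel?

31987213 pixels

2.35:1 is wider than square, so it spans the full width.
The image is 7462 / 2.350 ≈ 3175.3191 px tall.
Black = 7462 − 3175.3191 = 4286.6809 px.
Across the 7462-px span: 4286.6809 × 7462 ≈ 31987213 px.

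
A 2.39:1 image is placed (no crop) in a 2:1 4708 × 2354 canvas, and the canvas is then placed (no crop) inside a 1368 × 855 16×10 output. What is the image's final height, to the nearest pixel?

572 px

Inside the 4708×2354 canvas the image is width-limited at 4708.00 × 1969.87.
The 2:1 canvas is width-limited in 1368×855, giving 1368.00 × 684.00; scale factor 0.2906.
Applying the same ×0.2906: 1969.87 → 572.38.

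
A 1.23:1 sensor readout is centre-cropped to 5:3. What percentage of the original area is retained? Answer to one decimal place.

The width stays; only height is cut (since 5:3 is wider than 1.23:1).
Area ratio = (1.230)/(1.667) = 73.80% retained.

73.8%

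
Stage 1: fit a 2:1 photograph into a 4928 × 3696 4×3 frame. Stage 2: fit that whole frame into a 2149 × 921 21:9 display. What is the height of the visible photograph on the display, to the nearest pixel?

614 px

2:1 in 4928×3696: fills the width, so the photograph is 4928.00 × 2464.00.
4×3 in 2149×921: fills the height, so the intermediate becomes 1228.00 × 921.00 — a scale of ×0.2492.
So the photograph's height is 2464.00 × 0.2492 ≈ 614.00.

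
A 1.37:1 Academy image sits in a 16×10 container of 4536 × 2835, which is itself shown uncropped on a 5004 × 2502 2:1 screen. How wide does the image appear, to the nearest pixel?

Inside the 4536×2835 canvas the image is height-limited at 3883.95 × 2835.00.
16×10 in 5004×2502: fills the height, so the intermediate becomes 4003.20 × 2502.00 — a scale of ×0.8825.
The image scales with it: width 3883.95 × 0.8825 ≈ 3427.74.

3428 px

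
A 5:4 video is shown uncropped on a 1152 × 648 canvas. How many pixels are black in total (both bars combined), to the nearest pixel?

221616 pixels

5:4 is narrower than 16:9, so it spans the full height.
Content width = 648 × 5/4 ≈ 810.0000 px.
1152 − 810.0000 = 342.0000 px of bars.
Bar area = 342.0000 × 648 ≈ 221616 px.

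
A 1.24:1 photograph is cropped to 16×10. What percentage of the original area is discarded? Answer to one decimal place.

22.5%

16×10 is wider than 1.24:1, so the crop keeps the full width and trims the height.
Area ratio = (1.240)/(1.600) = 77.50%; the remaining 22.50% is cropped out.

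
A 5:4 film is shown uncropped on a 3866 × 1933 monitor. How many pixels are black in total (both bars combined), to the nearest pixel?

2802367 pixels

5:4 (1.250) < Univisium 2:1 (2.000), so the film fills the height.
That makes the image 2416.2500 px wide (1933 × 5/4).
Leftover width: 3866 − 2416.2500 = 1449.7500 px.
That's 1449.7500 × 1933 ≈ 2802367 black pixels.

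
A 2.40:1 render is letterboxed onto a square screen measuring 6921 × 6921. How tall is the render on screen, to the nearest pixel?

2884 px

2.40:1 is wider than square, so it spans the full width.
Content height = 6921 / 2.400 ≈ 2883.75 px.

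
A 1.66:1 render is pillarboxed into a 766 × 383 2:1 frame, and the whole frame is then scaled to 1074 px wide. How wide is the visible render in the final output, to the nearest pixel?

891 px

At 766×383 the render is height-limited, so width = 383 × 1.660 ≈ 635.78 px.
Resizing to 1074 px wide multiplies everything by 1.4021: 635.78 → 891.42 px.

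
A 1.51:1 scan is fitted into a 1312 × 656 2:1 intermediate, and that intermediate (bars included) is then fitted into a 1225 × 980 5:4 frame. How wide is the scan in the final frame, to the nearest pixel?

1.51:1 in 1312×656: fills the height, so the scan is 990.56 × 656.00.
Second fit — the 2:1 canvas into 1225×980 spans the width: 1225.00 × 612.50 (×0.9337 from 1312×656).
Applying the same ×0.9337: 990.56 → 924.88.

925 px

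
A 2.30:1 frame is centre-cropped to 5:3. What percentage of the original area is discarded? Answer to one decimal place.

The height stays; only width is cut (since 5:3 is narrower than 2.30:1).
(1.667)/(2.300) ≈ 0.725 of the area survives, leaving 27.54% discarded.

27.5%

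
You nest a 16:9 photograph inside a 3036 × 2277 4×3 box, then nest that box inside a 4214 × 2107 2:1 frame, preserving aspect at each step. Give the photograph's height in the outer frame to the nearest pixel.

Inside the 3036×2277 canvas the photograph is width-limited at 3036.00 × 1707.75.
Second fit — the 4×3 canvas into 4214×2107 spans the height: 2809.33 × 2107.00 (×0.9253 from 3036×2277).
So the photograph's height is 1707.75 × 0.9253 ≈ 1580.25.

1580 px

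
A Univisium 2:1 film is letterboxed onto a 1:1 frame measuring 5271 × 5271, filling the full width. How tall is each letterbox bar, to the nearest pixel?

1318 px

That makes the image 2635.50 px tall (5271 × 1/2).
Black = 5271 − 2635.50 = 2635.50 px, or 1317.75 per bar.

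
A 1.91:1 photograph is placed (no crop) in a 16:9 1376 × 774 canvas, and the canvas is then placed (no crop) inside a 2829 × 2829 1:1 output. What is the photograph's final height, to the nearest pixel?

Inside the 1376×774 canvas the photograph is width-limited at 1376.00 × 720.42.
16:9 in 2829×2829: fills the width, so the intermediate becomes 2829.00 × 1591.31 — a scale of ×2.0560.
Applying the same ×2.0560: 720.42 → 1481.15.

1481 px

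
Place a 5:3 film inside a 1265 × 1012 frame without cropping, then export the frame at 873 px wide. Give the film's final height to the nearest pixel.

524 px

Fitted into 1265×1012, the film spans the width; its height is 1265 × 3/5 ≈ 759.00 px.
Resizing to 873 px wide multiplies everything by 0.6901: 759.00 → 523.80 px.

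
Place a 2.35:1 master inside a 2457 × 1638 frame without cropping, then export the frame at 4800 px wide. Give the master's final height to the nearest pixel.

Fitted into 2457×1638, the master spans the width; its height is 2457 / 2.350 ≈ 1045.53 px.
The frame scales by 4800/2457 = 1.9536; 1045.53 × 1.9536 ≈ 2042.55 px.

2043 px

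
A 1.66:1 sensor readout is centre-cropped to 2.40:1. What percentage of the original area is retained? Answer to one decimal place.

69.2%

Going from 1.66:1 to 2.40:1 means cutting height while keeping width.
Fraction kept = (1.660)/(2.400) ≈ 69.17%.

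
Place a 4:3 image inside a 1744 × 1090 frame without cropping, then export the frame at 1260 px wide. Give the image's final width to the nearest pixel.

1050 px

Fitted into 1744×1090, the image spans the height; its width is 1090 × 4/3 ≈ 1453.33 px.
The frame scales by 1260/1744 = 0.7225; 1453.33 × 0.7225 ≈ 1050.00 px.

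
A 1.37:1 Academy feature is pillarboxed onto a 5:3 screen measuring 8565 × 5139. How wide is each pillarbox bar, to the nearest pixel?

1.37:1 Academy (1.370) < 5:3 (1.667), so the feature fills the height.
The feature is 5139 × 1.370 ≈ 7040.43 px wide.
8565 − 7040.43 = 1524.57 px of bars (762.28 each).

762 px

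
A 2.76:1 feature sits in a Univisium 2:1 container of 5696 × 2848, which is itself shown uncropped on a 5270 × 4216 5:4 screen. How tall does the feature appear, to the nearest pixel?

1909 px

2.76:1 in 5696×2848: fills the width, so the feature is 5696.00 × 2063.77.
Univisium 2:1 in 5270×4216: fills the width, so the intermediate becomes 5270.00 × 2635.00 — a scale of ×0.9252.
The feature scales with it: height 2063.77 × 0.9252 ≈ 1909.42.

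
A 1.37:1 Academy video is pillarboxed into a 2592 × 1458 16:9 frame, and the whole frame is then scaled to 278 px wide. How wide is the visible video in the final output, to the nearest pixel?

In the 2592×1458 frame the video fills the height: width = 1458 × 1.370 ≈ 1997.46 px.
The frame scales by 278/2592 = 0.1073; 1997.46 × 0.1073 ≈ 214.23 px.

214 px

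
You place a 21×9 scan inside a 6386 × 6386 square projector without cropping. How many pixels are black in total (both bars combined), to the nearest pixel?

23303426 pixels

21×9 is wider than square, so it spans the full width.
That makes the image 2736.8571 px tall (6386 × 9/21).
6386 − 2736.8571 = 3649.1429 px of bars.
That's 3649.1429 × 6386 ≈ 23303426 black pixels.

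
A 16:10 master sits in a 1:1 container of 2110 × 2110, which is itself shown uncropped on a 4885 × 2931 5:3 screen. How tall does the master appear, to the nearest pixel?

First fit — 16:10 into 2110×2110 spans the width: 2110.00 × 1318.75.
Second fit — the 1:1 canvas into 4885×2931 spans the height: 2931.00 × 2931.00 (×1.3891 from 2110×2110).
Applying the same ×1.3891: 1318.75 → 1831.88.

1832 px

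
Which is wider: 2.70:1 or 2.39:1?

2.70:1

2.7 and 2.39; 2.7 > 2.39.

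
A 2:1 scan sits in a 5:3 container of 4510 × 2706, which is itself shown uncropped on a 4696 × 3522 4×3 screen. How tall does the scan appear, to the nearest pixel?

Inside the 4510×2706 canvas the scan is width-limited at 4510.00 × 2255.00.
5:3 in 4696×3522: fills the width, so the intermediate becomes 4696.00 × 2817.60 — a scale of ×1.0412.
The scan scales with it: height 2255.00 × 1.0412 ≈ 2348.00.

2348 px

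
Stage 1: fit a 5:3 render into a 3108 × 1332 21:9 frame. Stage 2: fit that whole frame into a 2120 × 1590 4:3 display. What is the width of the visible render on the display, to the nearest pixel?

1514 px

First fit — 5:3 into 3108×1332 spans the height: 2220.00 × 1332.00.
Second fit — the 21:9 canvas into 2120×1590 spans the width: 2120.00 × 908.57 (×0.6821 from 3108×1332).
So the render's width is 2220.00 × 0.6821 ≈ 1514.29.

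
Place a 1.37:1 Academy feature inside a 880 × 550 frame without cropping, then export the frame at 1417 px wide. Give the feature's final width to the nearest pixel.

1213 px

At 880×550 the feature is height-limited, so width = 550 × 1.370 ≈ 753.50 px.
Scaling 880 → 1417 is ×1.6102, so the width becomes 753.50 × 1.6102 ≈ 1213.31 px.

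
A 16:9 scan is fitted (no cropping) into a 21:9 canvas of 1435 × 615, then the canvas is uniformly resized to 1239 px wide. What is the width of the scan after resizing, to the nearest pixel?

944 px

In the 1435×615 frame the scan fills the height: width = 615 × 16/9 ≈ 1093.33 px.
Scaling 1435 → 1239 is ×0.8634, so the width becomes 1093.33 × 0.8634 ≈ 944.00 px.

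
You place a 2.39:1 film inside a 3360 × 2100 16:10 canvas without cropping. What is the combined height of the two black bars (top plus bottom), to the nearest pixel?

694 px

Since 2.390 > 1.600, the film is width-limited.
The film is 3360 / 2.390 ≈ 1405.86 px tall.
Leftover height: 2100 − 1405.86 = 694.14 px.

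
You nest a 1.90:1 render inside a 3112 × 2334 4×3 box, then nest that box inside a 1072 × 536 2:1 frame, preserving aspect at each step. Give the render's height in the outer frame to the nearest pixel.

376 px

1.90:1 in 3112×2334: fills the width, so the render is 3112.00 × 1637.89.
4×3 in 1072×536: fills the height, so the intermediate becomes 714.67 × 536.00 — a scale of ×0.2296.
The render scales with it: height 1637.89 × 0.2296 ≈ 376.14.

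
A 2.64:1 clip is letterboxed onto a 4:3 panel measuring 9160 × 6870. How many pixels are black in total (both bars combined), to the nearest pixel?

2.64:1 (2.640) > 4:3 (1.333), so the clip fills the width.
The clip is 9160 / 2.640 ≈ 3469.6970 px tall.
Leftover height: 6870 − 3469.6970 = 3400.3030 px.
That's 3400.3030 × 9160 ≈ 31146776 black pixels.

31146776 pixels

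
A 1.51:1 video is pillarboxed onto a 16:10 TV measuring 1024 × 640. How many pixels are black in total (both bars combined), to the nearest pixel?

1.51:1 (1.510) < 16:10 (1.600), so the video fills the height.
The video is 640 × 1.510 ≈ 966.4000 px wide.
Black = 1024 − 966.4000 = 57.6000 px.
Across the 640-px span: 57.6000 × 640 ≈ 36864 px.

36864 pixels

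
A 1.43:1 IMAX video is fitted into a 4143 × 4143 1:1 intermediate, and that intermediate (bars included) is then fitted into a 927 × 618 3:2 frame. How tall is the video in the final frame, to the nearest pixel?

432 px

First fit — 1.43:1 IMAX into 4143×4143 spans the width: 4143.00 × 2897.20.
1:1 in 927×618: fills the height, so the intermediate becomes 618.00 × 618.00 — a scale of ×0.1492.
So the video's height is 2897.20 × 0.1492 ≈ 432.17.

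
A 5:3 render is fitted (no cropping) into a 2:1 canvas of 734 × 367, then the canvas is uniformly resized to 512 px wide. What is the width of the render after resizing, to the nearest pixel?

At 734×367 the render is height-limited, so width = 367 × 5/3 ≈ 611.67 px.
Scaling 734 → 512 is ×0.6975, so the width becomes 611.67 × 0.6975 ≈ 426.67 px.

427 px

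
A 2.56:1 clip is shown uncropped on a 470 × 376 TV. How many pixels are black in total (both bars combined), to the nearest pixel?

2.56:1 (2.560) > 5:4 (1.250), so the clip fills the width.
That makes the image 183.5938 px tall (470 / 2.560).
Leftover height: 376 − 183.5938 = 192.4062 px.
Bar area = 192.4062 × 470 ≈ 90431 px.

90431 pixels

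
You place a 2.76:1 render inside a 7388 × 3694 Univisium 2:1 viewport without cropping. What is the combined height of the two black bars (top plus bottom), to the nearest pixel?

2.76:1 is wider than Univisium 2:1, so it spans the full width.
Content height = 7388 / 2.760 ≈ 2676.81 px.
Leftover height: 3694 − 2676.81 = 1017.19 px.

1017 px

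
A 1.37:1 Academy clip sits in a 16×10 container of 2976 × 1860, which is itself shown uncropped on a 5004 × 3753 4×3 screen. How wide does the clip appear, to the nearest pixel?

4285 px

First fit — 1.37:1 Academy into 2976×1860 spans the height: 2548.20 × 1860.00.
Second fit — the 16×10 canvas into 5004×3753 spans the width: 5004.00 × 3127.50 (×1.6815 from 2976×1860).
So the clip's width is 2548.20 × 1.6815 ≈ 4284.68.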